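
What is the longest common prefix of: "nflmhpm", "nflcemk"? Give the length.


Words: nflmhpm, nflcemk
  Position 0: all 'n' => match
  Position 1: all 'f' => match
  Position 2: all 'l' => match
  Position 3: ('m', 'c') => mismatch, stop
LCP = "nfl" (length 3)

3


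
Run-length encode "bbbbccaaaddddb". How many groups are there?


Input: bbbbccaaaddddb
Scanning for consecutive runs:
  Group 1: 'b' x 4 (positions 0-3)
  Group 2: 'c' x 2 (positions 4-5)
  Group 3: 'a' x 3 (positions 6-8)
  Group 4: 'd' x 4 (positions 9-12)
  Group 5: 'b' x 1 (positions 13-13)
Total groups: 5

5


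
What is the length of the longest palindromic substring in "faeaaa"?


Input: "faeaaa"
Checking substrings for palindromes:
  [1:4] "aea" (len 3) => palindrome
  [3:6] "aaa" (len 3) => palindrome
  [3:5] "aa" (len 2) => palindrome
  [4:6] "aa" (len 2) => palindrome
Longest palindromic substring: "aea" with length 3

3


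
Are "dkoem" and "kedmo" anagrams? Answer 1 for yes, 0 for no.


Strings: "dkoem", "kedmo"
Sorted first:  dekmo
Sorted second: dekmo
Sorted forms match => anagrams

1


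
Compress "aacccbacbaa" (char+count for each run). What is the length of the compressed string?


Input: aacccbacbaa
Runs:
  'a' x 2 => "a2"
  'c' x 3 => "c3"
  'b' x 1 => "b1"
  'a' x 1 => "a1"
  'c' x 1 => "c1"
  'b' x 1 => "b1"
  'a' x 2 => "a2"
Compressed: "a2c3b1a1c1b1a2"
Compressed length: 14

14


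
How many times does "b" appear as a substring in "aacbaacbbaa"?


Searching for "b" in "aacbaacbbaa"
Scanning each position:
  Position 0: "a" => no
  Position 1: "a" => no
  Position 2: "c" => no
  Position 3: "b" => MATCH
  Position 4: "a" => no
  Position 5: "a" => no
  Position 6: "c" => no
  Position 7: "b" => MATCH
  Position 8: "b" => MATCH
  Position 9: "a" => no
  Position 10: "a" => no
Total occurrences: 3

3


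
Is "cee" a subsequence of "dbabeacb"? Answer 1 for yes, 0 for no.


Check if "cee" is a subsequence of "dbabeacb"
Greedy scan:
  Position 0 ('d'): no match needed
  Position 1 ('b'): no match needed
  Position 2 ('a'): no match needed
  Position 3 ('b'): no match needed
  Position 4 ('e'): no match needed
  Position 5 ('a'): no match needed
  Position 6 ('c'): matches sub[0] = 'c'
  Position 7 ('b'): no match needed
Only matched 1/3 characters => not a subsequence

0


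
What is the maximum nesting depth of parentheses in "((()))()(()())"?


Input: "((()))()(()())"
Tracking depth:
  Position 0 '(': depth becomes 1
  Position 1 '(': depth becomes 2
  Position 2 '(': depth becomes 3
  Position 3 ')': depth becomes 2
  Position 4 ')': depth becomes 1
  Position 5 ')': depth becomes 0
  Position 6 '(': depth becomes 1
  Position 7 ')': depth becomes 0
  Position 8 '(': depth becomes 1
  Position 9 '(': depth becomes 2
  Position 10 ')': depth becomes 1
  Position 11 '(': depth becomes 2
  Position 12 ')': depth becomes 1
  Position 13 ')': depth becomes 0
Maximum depth reached: 3

3


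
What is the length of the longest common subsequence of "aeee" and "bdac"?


LCS of "aeee" and "bdac"
DP table:
           b    d    a    c
      0    0    0    0    0
  a   0    0    0    1    1
  e   0    0    0    1    1
  e   0    0    0    1    1
  e   0    0    0    1    1
LCS length = dp[4][4] = 1

1


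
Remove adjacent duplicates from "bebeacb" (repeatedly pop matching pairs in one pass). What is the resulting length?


Input: bebeacb
Stack-based adjacent duplicate removal:
  Read 'b': push. Stack: b
  Read 'e': push. Stack: be
  Read 'b': push. Stack: beb
  Read 'e': push. Stack: bebe
  Read 'a': push. Stack: bebea
  Read 'c': push. Stack: bebeac
  Read 'b': push. Stack: bebeacb
Final stack: "bebeacb" (length 7)

7


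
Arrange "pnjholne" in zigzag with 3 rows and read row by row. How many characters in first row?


Zigzag "pnjholne" into 3 rows:
Placing characters:
  'p' => row 0
  'n' => row 1
  'j' => row 2
  'h' => row 1
  'o' => row 0
  'l' => row 1
  'n' => row 2
  'e' => row 1
Rows:
  Row 0: "po"
  Row 1: "nhle"
  Row 2: "jn"
First row length: 2

2


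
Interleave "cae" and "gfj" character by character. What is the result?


Interleaving "cae" and "gfj":
  Position 0: 'c' from first, 'g' from second => "cg"
  Position 1: 'a' from first, 'f' from second => "af"
  Position 2: 'e' from first, 'j' from second => "ej"
Result: cgafej

cgafej


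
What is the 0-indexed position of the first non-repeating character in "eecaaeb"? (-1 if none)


Input: eecaaeb
Character frequencies:
  'a': 2
  'b': 1
  'c': 1
  'e': 3
Scanning left to right for freq == 1:
  Position 0 ('e'): freq=3, skip
  Position 1 ('e'): freq=3, skip
  Position 2 ('c'): unique! => answer = 2

2


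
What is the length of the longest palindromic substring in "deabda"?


Input: "deabda"
Checking substrings for palindromes:
  No multi-char palindromic substrings found
Longest palindromic substring: "d" with length 1

1


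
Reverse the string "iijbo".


Input: iijbo
Reading characters right to left:
  Position 4: 'o'
  Position 3: 'b'
  Position 2: 'j'
  Position 1: 'i'
  Position 0: 'i'
Reversed: objii

objii


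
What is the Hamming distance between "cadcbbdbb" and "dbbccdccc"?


Comparing "cadcbbdbb" and "dbbccdccc" position by position:
  Position 0: 'c' vs 'd' => differ
  Position 1: 'a' vs 'b' => differ
  Position 2: 'd' vs 'b' => differ
  Position 3: 'c' vs 'c' => same
  Position 4: 'b' vs 'c' => differ
  Position 5: 'b' vs 'd' => differ
  Position 6: 'd' vs 'c' => differ
  Position 7: 'b' vs 'c' => differ
  Position 8: 'b' vs 'c' => differ
Total differences (Hamming distance): 8

8


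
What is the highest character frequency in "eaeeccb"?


Input: eaeeccb
Character counts:
  'a': 1
  'b': 1
  'c': 2
  'e': 3
Maximum frequency: 3

3


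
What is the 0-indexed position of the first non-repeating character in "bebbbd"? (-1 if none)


Input: bebbbd
Character frequencies:
  'b': 4
  'd': 1
  'e': 1
Scanning left to right for freq == 1:
  Position 0 ('b'): freq=4, skip
  Position 1 ('e'): unique! => answer = 1

1


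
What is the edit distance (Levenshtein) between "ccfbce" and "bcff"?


Computing edit distance: "ccfbce" -> "bcff"
DP table:
           b    c    f    f
      0    1    2    3    4
  c   1    1    1    2    3
  c   2    2    1    2    3
  f   3    3    2    1    2
  b   4    3    3    2    2
  c   5    4    3    3    3
  e   6    5    4    4    4
Edit distance = dp[6][4] = 4

4


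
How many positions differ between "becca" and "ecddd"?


Comparing "becca" and "ecddd" position by position:
  Position 0: 'b' vs 'e' => DIFFER
  Position 1: 'e' vs 'c' => DIFFER
  Position 2: 'c' vs 'd' => DIFFER
  Position 3: 'c' vs 'd' => DIFFER
  Position 4: 'a' vs 'd' => DIFFER
Positions that differ: 5

5


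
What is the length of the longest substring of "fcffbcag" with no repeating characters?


Input: "fcffbcag"
Sliding window (track last position of each char):
  Position 0 ('f'): window [0,0] length 1 -- new best
  Position 1 ('c'): window [0,1] length 2 -- new best
  Position 2 ('f'): repeat (last at 0), move window start to 1
  Position 2 ('f'): window [1,2] length 2
  Position 3 ('f'): repeat (last at 2), move window start to 3
  Position 3 ('f'): window [3,3] length 1
  Position 4 ('b'): window [3,4] length 2
  Position 5 ('c'): window [3,5] length 3 -- new best
  Position 6 ('a'): window [3,6] length 4 -- new best
  Position 7 ('g'): window [3,7] length 5 -- new best
Longest substring with no repeats: "fbcag" with length 5

5


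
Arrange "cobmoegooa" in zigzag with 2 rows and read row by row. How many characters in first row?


Zigzag "cobmoegooa" into 2 rows:
Placing characters:
  'c' => row 0
  'o' => row 1
  'b' => row 0
  'm' => row 1
  'o' => row 0
  'e' => row 1
  'g' => row 0
  'o' => row 1
  'o' => row 0
  'a' => row 1
Rows:
  Row 0: "cbogo"
  Row 1: "omeoa"
First row length: 5

5


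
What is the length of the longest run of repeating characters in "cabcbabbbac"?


Input: "cabcbabbbac"
Scanning for longest run:
  Position 1 ('a'): new char, reset run to 1
  Position 2 ('b'): new char, reset run to 1
  Position 3 ('c'): new char, reset run to 1
  Position 4 ('b'): new char, reset run to 1
  Position 5 ('a'): new char, reset run to 1
  Position 6 ('b'): new char, reset run to 1
  Position 7 ('b'): continues run of 'b', length=2
  Position 8 ('b'): continues run of 'b', length=3
  Position 9 ('a'): new char, reset run to 1
  Position 10 ('c'): new char, reset run to 1
Longest run: 'b' with length 3

3


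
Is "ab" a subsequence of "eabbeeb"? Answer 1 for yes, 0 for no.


Check if "ab" is a subsequence of "eabbeeb"
Greedy scan:
  Position 0 ('e'): no match needed
  Position 1 ('a'): matches sub[0] = 'a'
  Position 2 ('b'): matches sub[1] = 'b'
  Position 3 ('b'): no match needed
  Position 4 ('e'): no match needed
  Position 5 ('e'): no match needed
  Position 6 ('b'): no match needed
All 2 characters matched => is a subsequence

1


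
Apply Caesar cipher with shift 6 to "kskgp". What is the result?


Caesar cipher: shift "kskgp" by 6
  'k' (pos 10) + 6 = pos 16 = 'q'
  's' (pos 18) + 6 = pos 24 = 'y'
  'k' (pos 10) + 6 = pos 16 = 'q'
  'g' (pos 6) + 6 = pos 12 = 'm'
  'p' (pos 15) + 6 = pos 21 = 'v'
Result: qyqmv

qyqmv


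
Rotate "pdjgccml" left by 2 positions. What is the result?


Input: "pdjgccml", rotate left by 2
First 2 characters: "pd"
Remaining characters: "jgccml"
Concatenate remaining + first: "jgccml" + "pd" = "jgccmlpd"

jgccmlpd


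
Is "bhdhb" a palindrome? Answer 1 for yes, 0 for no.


Input: bhdhb
Reversed: bhdhb
  Compare pos 0 ('b') with pos 4 ('b'): match
  Compare pos 1 ('h') with pos 3 ('h'): match
Result: palindrome

1


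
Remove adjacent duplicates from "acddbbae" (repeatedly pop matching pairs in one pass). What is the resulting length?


Input: acddbbae
Stack-based adjacent duplicate removal:
  Read 'a': push. Stack: a
  Read 'c': push. Stack: ac
  Read 'd': push. Stack: acd
  Read 'd': matches stack top 'd' => pop. Stack: ac
  Read 'b': push. Stack: acb
  Read 'b': matches stack top 'b' => pop. Stack: ac
  Read 'a': push. Stack: aca
  Read 'e': push. Stack: acae
Final stack: "acae" (length 4)

4


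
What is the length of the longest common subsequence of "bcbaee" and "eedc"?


LCS of "bcbaee" and "eedc"
DP table:
           e    e    d    c
      0    0    0    0    0
  b   0    0    0    0    0
  c   0    0    0    0    1
  b   0    0    0    0    1
  a   0    0    0    0    1
  e   0    1    1    1    1
  e   0    1    2    2    2
LCS length = dp[6][4] = 2

2


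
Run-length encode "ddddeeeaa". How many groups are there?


Input: ddddeeeaa
Scanning for consecutive runs:
  Group 1: 'd' x 4 (positions 0-3)
  Group 2: 'e' x 3 (positions 4-6)
  Group 3: 'a' x 2 (positions 7-8)
Total groups: 3

3


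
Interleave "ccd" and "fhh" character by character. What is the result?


Interleaving "ccd" and "fhh":
  Position 0: 'c' from first, 'f' from second => "cf"
  Position 1: 'c' from first, 'h' from second => "ch"
  Position 2: 'd' from first, 'h' from second => "dh"
Result: cfchdh

cfchdh


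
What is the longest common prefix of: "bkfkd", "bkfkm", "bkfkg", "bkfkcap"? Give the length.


Words: bkfkd, bkfkm, bkfkg, bkfkcap
  Position 0: all 'b' => match
  Position 1: all 'k' => match
  Position 2: all 'f' => match
  Position 3: all 'k' => match
  Position 4: ('d', 'm', 'g', 'c') => mismatch, stop
LCP = "bkfk" (length 4)

4


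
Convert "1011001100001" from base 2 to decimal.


Input: "1011001100001" in base 2
Positional expansion:
  Digit '1' (value 1) x 2^12 = 4096
  Digit '0' (value 0) x 2^11 = 0
  Digit '1' (value 1) x 2^10 = 1024
  Digit '1' (value 1) x 2^9 = 512
  Digit '0' (value 0) x 2^8 = 0
  Digit '0' (value 0) x 2^7 = 0
  Digit '1' (value 1) x 2^6 = 64
  Digit '1' (value 1) x 2^5 = 32
  Digit '0' (value 0) x 2^4 = 0
  Digit '0' (value 0) x 2^3 = 0
  Digit '0' (value 0) x 2^2 = 0
  Digit '0' (value 0) x 2^1 = 0
  Digit '1' (value 1) x 2^0 = 1
Sum = 5729

5729


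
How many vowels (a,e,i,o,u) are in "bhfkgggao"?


Input: bhfkgggao
Checking each character:
  'b' at position 0: consonant
  'h' at position 1: consonant
  'f' at position 2: consonant
  'k' at position 3: consonant
  'g' at position 4: consonant
  'g' at position 5: consonant
  'g' at position 6: consonant
  'a' at position 7: vowel (running total: 1)
  'o' at position 8: vowel (running total: 2)
Total vowels: 2

2


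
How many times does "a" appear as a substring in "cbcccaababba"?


Searching for "a" in "cbcccaababba"
Scanning each position:
  Position 0: "c" => no
  Position 1: "b" => no
  Position 2: "c" => no
  Position 3: "c" => no
  Position 4: "c" => no
  Position 5: "a" => MATCH
  Position 6: "a" => MATCH
  Position 7: "b" => no
  Position 8: "a" => MATCH
  Position 9: "b" => no
  Position 10: "b" => no
  Position 11: "a" => MATCH
Total occurrences: 4

4


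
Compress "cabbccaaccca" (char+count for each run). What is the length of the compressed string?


Input: cabbccaaccca
Runs:
  'c' x 1 => "c1"
  'a' x 1 => "a1"
  'b' x 2 => "b2"
  'c' x 2 => "c2"
  'a' x 2 => "a2"
  'c' x 3 => "c3"
  'a' x 1 => "a1"
Compressed: "c1a1b2c2a2c3a1"
Compressed length: 14

14


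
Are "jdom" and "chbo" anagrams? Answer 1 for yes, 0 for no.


Strings: "jdom", "chbo"
Sorted first:  djmo
Sorted second: bcho
Differ at position 0: 'd' vs 'b' => not anagrams

0


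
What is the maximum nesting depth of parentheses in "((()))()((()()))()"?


Input: "((()))()((()()))()"
Tracking depth:
  Position 0 '(': depth becomes 1
  Position 1 '(': depth becomes 2
  Position 2 '(': depth becomes 3
  Position 3 ')': depth becomes 2
  Position 4 ')': depth becomes 1
  Position 5 ')': depth becomes 0
  Position 6 '(': depth becomes 1
  Position 7 ')': depth becomes 0
  Position 8 '(': depth becomes 1
  Position 9 '(': depth becomes 2
  Position 10 '(': depth becomes 3
  Position 11 ')': depth becomes 2
  Position 12 '(': depth becomes 3
  Position 13 ')': depth becomes 2
  Position 14 ')': depth becomes 1
  Position 15 ')': depth becomes 0
  Position 16 '(': depth becomes 1
  Position 17 ')': depth becomes 0
Maximum depth reached: 3

3


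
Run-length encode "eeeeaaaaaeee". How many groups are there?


Input: eeeeaaaaaeee
Scanning for consecutive runs:
  Group 1: 'e' x 4 (positions 0-3)
  Group 2: 'a' x 5 (positions 4-8)
  Group 3: 'e' x 3 (positions 9-11)
Total groups: 3

3


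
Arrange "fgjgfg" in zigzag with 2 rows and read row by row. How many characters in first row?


Zigzag "fgjgfg" into 2 rows:
Placing characters:
  'f' => row 0
  'g' => row 1
  'j' => row 0
  'g' => row 1
  'f' => row 0
  'g' => row 1
Rows:
  Row 0: "fjf"
  Row 1: "ggg"
First row length: 3

3


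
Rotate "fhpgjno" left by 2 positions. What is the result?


Input: "fhpgjno", rotate left by 2
First 2 characters: "fh"
Remaining characters: "pgjno"
Concatenate remaining + first: "pgjno" + "fh" = "pgjnofh"

pgjnofh


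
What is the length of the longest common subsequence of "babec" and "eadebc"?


LCS of "babec" and "eadebc"
DP table:
           e    a    d    e    b    c
      0    0    0    0    0    0    0
  b   0    0    0    0    0    1    1
  a   0    0    1    1    1    1    1
  b   0    0    1    1    1    2    2
  e   0    1    1    1    2    2    2
  c   0    1    1    1    2    2    3
LCS length = dp[5][6] = 3

3


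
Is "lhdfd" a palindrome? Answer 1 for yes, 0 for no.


Input: lhdfd
Reversed: dfdhl
  Compare pos 0 ('l') with pos 4 ('d'): MISMATCH
  Compare pos 1 ('h') with pos 3 ('f'): MISMATCH
Result: not a palindrome

0


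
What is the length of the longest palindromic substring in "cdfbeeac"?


Input: "cdfbeeac"
Checking substrings for palindromes:
  [4:6] "ee" (len 2) => palindrome
Longest palindromic substring: "ee" with length 2

2


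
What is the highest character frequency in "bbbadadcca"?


Input: bbbadadcca
Character counts:
  'a': 3
  'b': 3
  'c': 2
  'd': 2
Maximum frequency: 3

3


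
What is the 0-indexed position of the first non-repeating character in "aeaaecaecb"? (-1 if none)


Input: aeaaecaecb
Character frequencies:
  'a': 4
  'b': 1
  'c': 2
  'e': 3
Scanning left to right for freq == 1:
  Position 0 ('a'): freq=4, skip
  Position 1 ('e'): freq=3, skip
  Position 2 ('a'): freq=4, skip
  Position 3 ('a'): freq=4, skip
  Position 4 ('e'): freq=3, skip
  Position 5 ('c'): freq=2, skip
  Position 6 ('a'): freq=4, skip
  Position 7 ('e'): freq=3, skip
  Position 8 ('c'): freq=2, skip
  Position 9 ('b'): unique! => answer = 9

9


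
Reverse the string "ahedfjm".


Input: ahedfjm
Reading characters right to left:
  Position 6: 'm'
  Position 5: 'j'
  Position 4: 'f'
  Position 3: 'd'
  Position 2: 'e'
  Position 1: 'h'
  Position 0: 'a'
Reversed: mjfdeha

mjfdeha


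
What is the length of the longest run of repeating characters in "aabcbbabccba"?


Input: "aabcbbabccba"
Scanning for longest run:
  Position 1 ('a'): continues run of 'a', length=2
  Position 2 ('b'): new char, reset run to 1
  Position 3 ('c'): new char, reset run to 1
  Position 4 ('b'): new char, reset run to 1
  Position 5 ('b'): continues run of 'b', length=2
  Position 6 ('a'): new char, reset run to 1
  Position 7 ('b'): new char, reset run to 1
  Position 8 ('c'): new char, reset run to 1
  Position 9 ('c'): continues run of 'c', length=2
  Position 10 ('b'): new char, reset run to 1
  Position 11 ('a'): new char, reset run to 1
Longest run: 'a' with length 2

2


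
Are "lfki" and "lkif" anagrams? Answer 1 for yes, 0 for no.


Strings: "lfki", "lkif"
Sorted first:  fikl
Sorted second: fikl
Sorted forms match => anagrams

1


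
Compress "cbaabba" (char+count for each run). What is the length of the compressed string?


Input: cbaabba
Runs:
  'c' x 1 => "c1"
  'b' x 1 => "b1"
  'a' x 2 => "a2"
  'b' x 2 => "b2"
  'a' x 1 => "a1"
Compressed: "c1b1a2b2a1"
Compressed length: 10

10


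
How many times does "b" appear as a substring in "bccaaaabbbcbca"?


Searching for "b" in "bccaaaabbbcbca"
Scanning each position:
  Position 0: "b" => MATCH
  Position 1: "c" => no
  Position 2: "c" => no
  Position 3: "a" => no
  Position 4: "a" => no
  Position 5: "a" => no
  Position 6: "a" => no
  Position 7: "b" => MATCH
  Position 8: "b" => MATCH
  Position 9: "b" => MATCH
  Position 10: "c" => no
  Position 11: "b" => MATCH
  Position 12: "c" => no
  Position 13: "a" => no
Total occurrences: 5

5


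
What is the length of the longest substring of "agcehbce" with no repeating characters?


Input: "agcehbce"
Sliding window (track last position of each char):
  Position 0 ('a'): window [0,0] length 1 -- new best
  Position 1 ('g'): window [0,1] length 2 -- new best
  Position 2 ('c'): window [0,2] length 3 -- new best
  Position 3 ('e'): window [0,3] length 4 -- new best
  Position 4 ('h'): window [0,4] length 5 -- new best
  Position 5 ('b'): window [0,5] length 6 -- new best
  Position 6 ('c'): repeat (last at 2), move window start to 3
  Position 6 ('c'): window [3,6] length 4
  Position 7 ('e'): repeat (last at 3), move window start to 4
  Position 7 ('e'): window [4,7] length 4
Longest substring with no repeats: "agcehb" with length 6

6


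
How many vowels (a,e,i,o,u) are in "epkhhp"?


Input: epkhhp
Checking each character:
  'e' at position 0: vowel (running total: 1)
  'p' at position 1: consonant
  'k' at position 2: consonant
  'h' at position 3: consonant
  'h' at position 4: consonant
  'p' at position 5: consonant
Total vowels: 1

1


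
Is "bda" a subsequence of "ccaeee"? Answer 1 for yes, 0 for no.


Check if "bda" is a subsequence of "ccaeee"
Greedy scan:
  Position 0 ('c'): no match needed
  Position 1 ('c'): no match needed
  Position 2 ('a'): no match needed
  Position 3 ('e'): no match needed
  Position 4 ('e'): no match needed
  Position 5 ('e'): no match needed
Only matched 0/3 characters => not a subsequence

0


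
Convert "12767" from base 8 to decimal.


Input: "12767" in base 8
Positional expansion:
  Digit '1' (value 1) x 8^4 = 4096
  Digit '2' (value 2) x 8^3 = 1024
  Digit '7' (value 7) x 8^2 = 448
  Digit '6' (value 6) x 8^1 = 48
  Digit '7' (value 7) x 8^0 = 7
Sum = 5623

5623


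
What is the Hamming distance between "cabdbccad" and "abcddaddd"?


Comparing "cabdbccad" and "abcddaddd" position by position:
  Position 0: 'c' vs 'a' => differ
  Position 1: 'a' vs 'b' => differ
  Position 2: 'b' vs 'c' => differ
  Position 3: 'd' vs 'd' => same
  Position 4: 'b' vs 'd' => differ
  Position 5: 'c' vs 'a' => differ
  Position 6: 'c' vs 'd' => differ
  Position 7: 'a' vs 'd' => differ
  Position 8: 'd' vs 'd' => same
Total differences (Hamming distance): 7

7


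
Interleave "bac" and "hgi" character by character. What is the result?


Interleaving "bac" and "hgi":
  Position 0: 'b' from first, 'h' from second => "bh"
  Position 1: 'a' from first, 'g' from second => "ag"
  Position 2: 'c' from first, 'i' from second => "ci"
Result: bhagci

bhagci


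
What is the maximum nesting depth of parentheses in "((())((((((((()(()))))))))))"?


Input: "((())((((((((()(()))))))))))"
Tracking depth:
  Position 0 '(': depth becomes 1
  Position 1 '(': depth becomes 2
  Position 2 '(': depth becomes 3
  Position 3 ')': depth becomes 2
  Position 4 ')': depth becomes 1
  Position 5 '(': depth becomes 2
  Position 6 '(': depth becomes 3
  Position 7 '(': depth becomes 4
  Position 8 '(': depth becomes 5
  Position 9 '(': depth becomes 6
  Position 10 '(': depth becomes 7
  Position 11 '(': depth becomes 8
  Position 12 '(': depth becomes 9
  Position 13 '(': depth becomes 10
  Position 14 ')': depth becomes 9
  Position 15 '(': depth becomes 10
  Position 16 '(': depth becomes 11
  Position 17 ')': depth becomes 10
  Position 18 ')': depth becomes 9
  Position 19 ')': depth becomes 8
  Position 20 ')': depth becomes 7
  Position 21 ')': depth becomes 6
  Position 22 ')': depth becomes 5
  Position 23 ')': depth becomes 4
  Position 24 ')': depth becomes 3
  Position 25 ')': depth becomes 2
  Position 26 ')': depth becomes 1
  Position 27 ')': depth becomes 0
Maximum depth reached: 11

11


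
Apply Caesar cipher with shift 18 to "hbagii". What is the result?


Caesar cipher: shift "hbagii" by 18
  'h' (pos 7) + 18 = pos 25 = 'z'
  'b' (pos 1) + 18 = pos 19 = 't'
  'a' (pos 0) + 18 = pos 18 = 's'
  'g' (pos 6) + 18 = pos 24 = 'y'
  'i' (pos 8) + 18 = pos 0 = 'a'
  'i' (pos 8) + 18 = pos 0 = 'a'
Result: ztsyaa

ztsyaa


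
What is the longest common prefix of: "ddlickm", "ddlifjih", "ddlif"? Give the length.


Words: ddlickm, ddlifjih, ddlif
  Position 0: all 'd' => match
  Position 1: all 'd' => match
  Position 2: all 'l' => match
  Position 3: all 'i' => match
  Position 4: ('c', 'f', 'f') => mismatch, stop
LCP = "ddli" (length 4)

4


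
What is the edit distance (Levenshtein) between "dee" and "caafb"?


Computing edit distance: "dee" -> "caafb"
DP table:
           c    a    a    f    b
      0    1    2    3    4    5
  d   1    1    2    3    4    5
  e   2    2    2    3    4    5
  e   3    3    3    3    4    5
Edit distance = dp[3][5] = 5

5


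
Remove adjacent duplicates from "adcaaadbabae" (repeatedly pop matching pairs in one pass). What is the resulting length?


Input: adcaaadbabae
Stack-based adjacent duplicate removal:
  Read 'a': push. Stack: a
  Read 'd': push. Stack: ad
  Read 'c': push. Stack: adc
  Read 'a': push. Stack: adca
  Read 'a': matches stack top 'a' => pop. Stack: adc
  Read 'a': push. Stack: adca
  Read 'd': push. Stack: adcad
  Read 'b': push. Stack: adcadb
  Read 'a': push. Stack: adcadba
  Read 'b': push. Stack: adcadbab
  Read 'a': push. Stack: adcadbaba
  Read 'e': push. Stack: adcadbabae
Final stack: "adcadbabae" (length 10)

10


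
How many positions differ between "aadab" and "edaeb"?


Comparing "aadab" and "edaeb" position by position:
  Position 0: 'a' vs 'e' => DIFFER
  Position 1: 'a' vs 'd' => DIFFER
  Position 2: 'd' vs 'a' => DIFFER
  Position 3: 'a' vs 'e' => DIFFER
  Position 4: 'b' vs 'b' => same
Positions that differ: 4

4


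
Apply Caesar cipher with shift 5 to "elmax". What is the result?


Caesar cipher: shift "elmax" by 5
  'e' (pos 4) + 5 = pos 9 = 'j'
  'l' (pos 11) + 5 = pos 16 = 'q'
  'm' (pos 12) + 5 = pos 17 = 'r'
  'a' (pos 0) + 5 = pos 5 = 'f'
  'x' (pos 23) + 5 = pos 2 = 'c'
Result: jqrfc

jqrfc


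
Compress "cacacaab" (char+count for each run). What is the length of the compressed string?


Input: cacacaab
Runs:
  'c' x 1 => "c1"
  'a' x 1 => "a1"
  'c' x 1 => "c1"
  'a' x 1 => "a1"
  'c' x 1 => "c1"
  'a' x 2 => "a2"
  'b' x 1 => "b1"
Compressed: "c1a1c1a1c1a2b1"
Compressed length: 14

14


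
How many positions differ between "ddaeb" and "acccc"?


Comparing "ddaeb" and "acccc" position by position:
  Position 0: 'd' vs 'a' => DIFFER
  Position 1: 'd' vs 'c' => DIFFER
  Position 2: 'a' vs 'c' => DIFFER
  Position 3: 'e' vs 'c' => DIFFER
  Position 4: 'b' vs 'c' => DIFFER
Positions that differ: 5

5


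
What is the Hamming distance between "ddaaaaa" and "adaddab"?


Comparing "ddaaaaa" and "adaddab" position by position:
  Position 0: 'd' vs 'a' => differ
  Position 1: 'd' vs 'd' => same
  Position 2: 'a' vs 'a' => same
  Position 3: 'a' vs 'd' => differ
  Position 4: 'a' vs 'd' => differ
  Position 5: 'a' vs 'a' => same
  Position 6: 'a' vs 'b' => differ
Total differences (Hamming distance): 4

4


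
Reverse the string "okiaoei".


Input: okiaoei
Reading characters right to left:
  Position 6: 'i'
  Position 5: 'e'
  Position 4: 'o'
  Position 3: 'a'
  Position 2: 'i'
  Position 1: 'k'
  Position 0: 'o'
Reversed: ieoaiko

ieoaiko


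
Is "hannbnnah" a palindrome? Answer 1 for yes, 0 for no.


Input: hannbnnah
Reversed: hannbnnah
  Compare pos 0 ('h') with pos 8 ('h'): match
  Compare pos 1 ('a') with pos 7 ('a'): match
  Compare pos 2 ('n') with pos 6 ('n'): match
  Compare pos 3 ('n') with pos 5 ('n'): match
Result: palindrome

1


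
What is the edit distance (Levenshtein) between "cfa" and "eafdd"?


Computing edit distance: "cfa" -> "eafdd"
DP table:
           e    a    f    d    d
      0    1    2    3    4    5
  c   1    1    2    3    4    5
  f   2    2    2    2    3    4
  a   3    3    2    3    3    4
Edit distance = dp[3][5] = 4

4


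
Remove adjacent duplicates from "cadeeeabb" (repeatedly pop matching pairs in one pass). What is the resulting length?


Input: cadeeeabb
Stack-based adjacent duplicate removal:
  Read 'c': push. Stack: c
  Read 'a': push. Stack: ca
  Read 'd': push. Stack: cad
  Read 'e': push. Stack: cade
  Read 'e': matches stack top 'e' => pop. Stack: cad
  Read 'e': push. Stack: cade
  Read 'a': push. Stack: cadea
  Read 'b': push. Stack: cadeab
  Read 'b': matches stack top 'b' => pop. Stack: cadea
Final stack: "cadea" (length 5)

5


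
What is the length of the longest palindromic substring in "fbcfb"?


Input: "fbcfb"
Checking substrings for palindromes:
  No multi-char palindromic substrings found
Longest palindromic substring: "f" with length 1

1


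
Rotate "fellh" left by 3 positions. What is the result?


Input: "fellh", rotate left by 3
First 3 characters: "fel"
Remaining characters: "lh"
Concatenate remaining + first: "lh" + "fel" = "lhfel"

lhfel


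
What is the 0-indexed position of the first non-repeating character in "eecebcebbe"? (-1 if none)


Input: eecebcebbe
Character frequencies:
  'b': 3
  'c': 2
  'e': 5
Scanning left to right for freq == 1:
  Position 0 ('e'): freq=5, skip
  Position 1 ('e'): freq=5, skip
  Position 2 ('c'): freq=2, skip
  Position 3 ('e'): freq=5, skip
  Position 4 ('b'): freq=3, skip
  Position 5 ('c'): freq=2, skip
  Position 6 ('e'): freq=5, skip
  Position 7 ('b'): freq=3, skip
  Position 8 ('b'): freq=3, skip
  Position 9 ('e'): freq=5, skip
  No unique character found => answer = -1

-1


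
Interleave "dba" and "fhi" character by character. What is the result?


Interleaving "dba" and "fhi":
  Position 0: 'd' from first, 'f' from second => "df"
  Position 1: 'b' from first, 'h' from second => "bh"
  Position 2: 'a' from first, 'i' from second => "ai"
Result: dfbhai

dfbhai


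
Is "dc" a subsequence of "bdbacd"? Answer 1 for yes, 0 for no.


Check if "dc" is a subsequence of "bdbacd"
Greedy scan:
  Position 0 ('b'): no match needed
  Position 1 ('d'): matches sub[0] = 'd'
  Position 2 ('b'): no match needed
  Position 3 ('a'): no match needed
  Position 4 ('c'): matches sub[1] = 'c'
  Position 5 ('d'): no match needed
All 2 characters matched => is a subsequence

1


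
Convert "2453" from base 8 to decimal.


Input: "2453" in base 8
Positional expansion:
  Digit '2' (value 2) x 8^3 = 1024
  Digit '4' (value 4) x 8^2 = 256
  Digit '5' (value 5) x 8^1 = 40
  Digit '3' (value 3) x 8^0 = 3
Sum = 1323

1323


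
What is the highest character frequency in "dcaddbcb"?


Input: dcaddbcb
Character counts:
  'a': 1
  'b': 2
  'c': 2
  'd': 3
Maximum frequency: 3

3


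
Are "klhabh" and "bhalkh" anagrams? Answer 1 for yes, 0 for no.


Strings: "klhabh", "bhalkh"
Sorted first:  abhhkl
Sorted second: abhhkl
Sorted forms match => anagrams

1


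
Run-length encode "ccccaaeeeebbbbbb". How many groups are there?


Input: ccccaaeeeebbbbbb
Scanning for consecutive runs:
  Group 1: 'c' x 4 (positions 0-3)
  Group 2: 'a' x 2 (positions 4-5)
  Group 3: 'e' x 4 (positions 6-9)
  Group 4: 'b' x 6 (positions 10-15)
Total groups: 4

4


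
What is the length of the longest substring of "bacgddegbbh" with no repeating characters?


Input: "bacgddegbbh"
Sliding window (track last position of each char):
  Position 0 ('b'): window [0,0] length 1 -- new best
  Position 1 ('a'): window [0,1] length 2 -- new best
  Position 2 ('c'): window [0,2] length 3 -- new best
  Position 3 ('g'): window [0,3] length 4 -- new best
  Position 4 ('d'): window [0,4] length 5 -- new best
  Position 5 ('d'): repeat (last at 4), move window start to 5
  Position 5 ('d'): window [5,5] length 1
  Position 6 ('e'): window [5,6] length 2
  Position 7 ('g'): window [5,7] length 3
  Position 8 ('b'): window [5,8] length 4
  Position 9 ('b'): repeat (last at 8), move window start to 9
  Position 9 ('b'): window [9,9] length 1
  Position 10 ('h'): window [9,10] length 2
Longest substring with no repeats: "bacgd" with length 5

5


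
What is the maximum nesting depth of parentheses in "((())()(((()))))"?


Input: "((())()(((()))))"
Tracking depth:
  Position 0 '(': depth becomes 1
  Position 1 '(': depth becomes 2
  Position 2 '(': depth becomes 3
  Position 3 ')': depth becomes 2
  Position 4 ')': depth becomes 1
  Position 5 '(': depth becomes 2
  Position 6 ')': depth becomes 1
  Position 7 '(': depth becomes 2
  Position 8 '(': depth becomes 3
  Position 9 '(': depth becomes 4
  Position 10 '(': depth becomes 5
  Position 11 ')': depth becomes 4
  Position 12 ')': depth becomes 3
  Position 13 ')': depth becomes 2
  Position 14 ')': depth becomes 1
  Position 15 ')': depth becomes 0
Maximum depth reached: 5

5


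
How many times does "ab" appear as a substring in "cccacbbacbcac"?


Searching for "ab" in "cccacbbacbcac"
Scanning each position:
  Position 0: "cc" => no
  Position 1: "cc" => no
  Position 2: "ca" => no
  Position 3: "ac" => no
  Position 4: "cb" => no
  Position 5: "bb" => no
  Position 6: "ba" => no
  Position 7: "ac" => no
  Position 8: "cb" => no
  Position 9: "bc" => no
  Position 10: "ca" => no
  Position 11: "ac" => no
Total occurrences: 0

0


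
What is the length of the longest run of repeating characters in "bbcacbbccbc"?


Input: "bbcacbbccbc"
Scanning for longest run:
  Position 1 ('b'): continues run of 'b', length=2
  Position 2 ('c'): new char, reset run to 1
  Position 3 ('a'): new char, reset run to 1
  Position 4 ('c'): new char, reset run to 1
  Position 5 ('b'): new char, reset run to 1
  Position 6 ('b'): continues run of 'b', length=2
  Position 7 ('c'): new char, reset run to 1
  Position 8 ('c'): continues run of 'c', length=2
  Position 9 ('b'): new char, reset run to 1
  Position 10 ('c'): new char, reset run to 1
Longest run: 'b' with length 2

2


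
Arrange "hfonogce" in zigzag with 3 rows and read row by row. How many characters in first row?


Zigzag "hfonogce" into 3 rows:
Placing characters:
  'h' => row 0
  'f' => row 1
  'o' => row 2
  'n' => row 1
  'o' => row 0
  'g' => row 1
  'c' => row 2
  'e' => row 1
Rows:
  Row 0: "ho"
  Row 1: "fnge"
  Row 2: "oc"
First row length: 2

2


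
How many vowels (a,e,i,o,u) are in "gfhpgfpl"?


Input: gfhpgfpl
Checking each character:
  'g' at position 0: consonant
  'f' at position 1: consonant
  'h' at position 2: consonant
  'p' at position 3: consonant
  'g' at position 4: consonant
  'f' at position 5: consonant
  'p' at position 6: consonant
  'l' at position 7: consonant
Total vowels: 0

0


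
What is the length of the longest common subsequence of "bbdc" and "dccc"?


LCS of "bbdc" and "dccc"
DP table:
           d    c    c    c
      0    0    0    0    0
  b   0    0    0    0    0
  b   0    0    0    0    0
  d   0    1    1    1    1
  c   0    1    2    2    2
LCS length = dp[4][4] = 2

2


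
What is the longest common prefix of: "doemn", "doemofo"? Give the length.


Words: doemn, doemofo
  Position 0: all 'd' => match
  Position 1: all 'o' => match
  Position 2: all 'e' => match
  Position 3: all 'm' => match
  Position 4: ('n', 'o') => mismatch, stop
LCP = "doem" (length 4)

4


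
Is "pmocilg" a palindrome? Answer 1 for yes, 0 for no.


Input: pmocilg
Reversed: glicomp
  Compare pos 0 ('p') with pos 6 ('g'): MISMATCH
  Compare pos 1 ('m') with pos 5 ('l'): MISMATCH
  Compare pos 2 ('o') with pos 4 ('i'): MISMATCH
Result: not a palindrome

0


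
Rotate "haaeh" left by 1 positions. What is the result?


Input: "haaeh", rotate left by 1
First 1 characters: "h"
Remaining characters: "aaeh"
Concatenate remaining + first: "aaeh" + "h" = "aaehh"

aaehh


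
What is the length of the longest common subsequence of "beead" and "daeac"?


LCS of "beead" and "daeac"
DP table:
           d    a    e    a    c
      0    0    0    0    0    0
  b   0    0    0    0    0    0
  e   0    0    0    1    1    1
  e   0    0    0    1    1    1
  a   0    0    1    1    2    2
  d   0    1    1    1    2    2
LCS length = dp[5][5] = 2

2


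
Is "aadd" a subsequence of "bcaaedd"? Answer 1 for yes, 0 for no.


Check if "aadd" is a subsequence of "bcaaedd"
Greedy scan:
  Position 0 ('b'): no match needed
  Position 1 ('c'): no match needed
  Position 2 ('a'): matches sub[0] = 'a'
  Position 3 ('a'): matches sub[1] = 'a'
  Position 4 ('e'): no match needed
  Position 5 ('d'): matches sub[2] = 'd'
  Position 6 ('d'): matches sub[3] = 'd'
All 4 characters matched => is a subsequence

1


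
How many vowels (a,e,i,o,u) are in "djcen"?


Input: djcen
Checking each character:
  'd' at position 0: consonant
  'j' at position 1: consonant
  'c' at position 2: consonant
  'e' at position 3: vowel (running total: 1)
  'n' at position 4: consonant
Total vowels: 1

1


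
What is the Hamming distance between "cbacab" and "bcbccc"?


Comparing "cbacab" and "bcbccc" position by position:
  Position 0: 'c' vs 'b' => differ
  Position 1: 'b' vs 'c' => differ
  Position 2: 'a' vs 'b' => differ
  Position 3: 'c' vs 'c' => same
  Position 4: 'a' vs 'c' => differ
  Position 5: 'b' vs 'c' => differ
Total differences (Hamming distance): 5

5


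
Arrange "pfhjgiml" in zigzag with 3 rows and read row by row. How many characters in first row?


Zigzag "pfhjgiml" into 3 rows:
Placing characters:
  'p' => row 0
  'f' => row 1
  'h' => row 2
  'j' => row 1
  'g' => row 0
  'i' => row 1
  'm' => row 2
  'l' => row 1
Rows:
  Row 0: "pg"
  Row 1: "fjil"
  Row 2: "hm"
First row length: 2

2


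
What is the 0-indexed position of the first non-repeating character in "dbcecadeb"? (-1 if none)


Input: dbcecadeb
Character frequencies:
  'a': 1
  'b': 2
  'c': 2
  'd': 2
  'e': 2
Scanning left to right for freq == 1:
  Position 0 ('d'): freq=2, skip
  Position 1 ('b'): freq=2, skip
  Position 2 ('c'): freq=2, skip
  Position 3 ('e'): freq=2, skip
  Position 4 ('c'): freq=2, skip
  Position 5 ('a'): unique! => answer = 5

5


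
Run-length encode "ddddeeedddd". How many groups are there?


Input: ddddeeedddd
Scanning for consecutive runs:
  Group 1: 'd' x 4 (positions 0-3)
  Group 2: 'e' x 3 (positions 4-6)
  Group 3: 'd' x 4 (positions 7-10)
Total groups: 3

3


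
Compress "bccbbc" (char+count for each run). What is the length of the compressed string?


Input: bccbbc
Runs:
  'b' x 1 => "b1"
  'c' x 2 => "c2"
  'b' x 2 => "b2"
  'c' x 1 => "c1"
Compressed: "b1c2b2c1"
Compressed length: 8

8


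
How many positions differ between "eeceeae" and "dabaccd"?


Comparing "eeceeae" and "dabaccd" position by position:
  Position 0: 'e' vs 'd' => DIFFER
  Position 1: 'e' vs 'a' => DIFFER
  Position 2: 'c' vs 'b' => DIFFER
  Position 3: 'e' vs 'a' => DIFFER
  Position 4: 'e' vs 'c' => DIFFER
  Position 5: 'a' vs 'c' => DIFFER
  Position 6: 'e' vs 'd' => DIFFER
Positions that differ: 7

7


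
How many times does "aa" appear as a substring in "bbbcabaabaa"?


Searching for "aa" in "bbbcabaabaa"
Scanning each position:
  Position 0: "bb" => no
  Position 1: "bb" => no
  Position 2: "bc" => no
  Position 3: "ca" => no
  Position 4: "ab" => no
  Position 5: "ba" => no
  Position 6: "aa" => MATCH
  Position 7: "ab" => no
  Position 8: "ba" => no
  Position 9: "aa" => MATCH
Total occurrences: 2

2


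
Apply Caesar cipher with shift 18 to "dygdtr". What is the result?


Caesar cipher: shift "dygdtr" by 18
  'd' (pos 3) + 18 = pos 21 = 'v'
  'y' (pos 24) + 18 = pos 16 = 'q'
  'g' (pos 6) + 18 = pos 24 = 'y'
  'd' (pos 3) + 18 = pos 21 = 'v'
  't' (pos 19) + 18 = pos 11 = 'l'
  'r' (pos 17) + 18 = pos 9 = 'j'
Result: vqyvlj

vqyvlj


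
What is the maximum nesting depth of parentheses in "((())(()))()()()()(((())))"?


Input: "((())(()))()()()()(((())))"
Tracking depth:
  Position 0 '(': depth becomes 1
  Position 1 '(': depth becomes 2
  Position 2 '(': depth becomes 3
  Position 3 ')': depth becomes 2
  Position 4 ')': depth becomes 1
  Position 5 '(': depth becomes 2
  Position 6 '(': depth becomes 3
  Position 7 ')': depth becomes 2
  Position 8 ')': depth becomes 1
  Position 9 ')': depth becomes 0
  Position 10 '(': depth becomes 1
  Position 11 ')': depth becomes 0
  Position 12 '(': depth becomes 1
  Position 13 ')': depth becomes 0
  Position 14 '(': depth becomes 1
  Position 15 ')': depth becomes 0
  Position 16 '(': depth becomes 1
  Position 17 ')': depth becomes 0
  Position 18 '(': depth becomes 1
  Position 19 '(': depth becomes 2
  Position 20 '(': depth becomes 3
  Position 21 '(': depth becomes 4
  Position 22 ')': depth becomes 3
  Position 23 ')': depth becomes 2
  Position 24 ')': depth becomes 1
  Position 25 ')': depth becomes 0
Maximum depth reached: 4

4


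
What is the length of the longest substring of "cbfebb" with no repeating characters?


Input: "cbfebb"
Sliding window (track last position of each char):
  Position 0 ('c'): window [0,0] length 1 -- new best
  Position 1 ('b'): window [0,1] length 2 -- new best
  Position 2 ('f'): window [0,2] length 3 -- new best
  Position 3 ('e'): window [0,3] length 4 -- new best
  Position 4 ('b'): repeat (last at 1), move window start to 2
  Position 4 ('b'): window [2,4] length 3
  Position 5 ('b'): repeat (last at 4), move window start to 5
  Position 5 ('b'): window [5,5] length 1
Longest substring with no repeats: "cbfe" with length 4

4


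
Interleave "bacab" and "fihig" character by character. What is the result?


Interleaving "bacab" and "fihig":
  Position 0: 'b' from first, 'f' from second => "bf"
  Position 1: 'a' from first, 'i' from second => "ai"
  Position 2: 'c' from first, 'h' from second => "ch"
  Position 3: 'a' from first, 'i' from second => "ai"
  Position 4: 'b' from first, 'g' from second => "bg"
Result: bfaichaibg

bfaichaibg
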